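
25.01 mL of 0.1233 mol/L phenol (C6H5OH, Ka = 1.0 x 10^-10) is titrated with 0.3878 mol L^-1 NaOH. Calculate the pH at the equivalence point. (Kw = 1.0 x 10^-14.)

11.49

n(C6H5OH) = 0.1233 x 0.02501 = 0.003084 mol; V(NaOH) at equivalence = 0.003084/0.3878 = 0.007952 L.
At equivalence all the acid is converted to C6H5O-; total volume = 0.02501 + 0.007952 = 0.03296 L, so [C6H5O-] = 0.003084/0.03296 = 0.09355 M.
Kb = Kw/Ka = 1.0e-14 / 1.0 x 10^-10 = 0.000100.
[OH^-] = sqrt(Kb x [C6H5O-]) = sqrt(0.000100 x 0.09355) = 0.00306 M.
pOH = 2.51, so pH = 14.00 - 2.51 = 11.49.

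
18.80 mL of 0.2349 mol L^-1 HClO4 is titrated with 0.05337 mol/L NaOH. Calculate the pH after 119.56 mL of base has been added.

12.15

n(acid) = 0.2349 x 0.01880 = 0.004416 mol; n(NaOH) added = 0.05337 x 0.1196 = 0.006381 mol.
Base is in excess by 0.006381 - 0.004416 = 0.001965 mol in a total volume of 0.1384 L.
[OH^-] = 0.001965/0.1384 = 0.01420 M, so pOH = 1.85 and pH = 14.00 - 1.85 = 12.15.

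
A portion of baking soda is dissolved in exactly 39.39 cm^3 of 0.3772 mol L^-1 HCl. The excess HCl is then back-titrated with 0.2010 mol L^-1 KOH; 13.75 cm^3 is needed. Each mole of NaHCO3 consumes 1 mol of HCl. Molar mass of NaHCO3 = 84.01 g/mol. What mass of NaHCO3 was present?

1.02 g

Total n(HCl) added = 0.3772 x 0.03939 = 0.01486 mol.
n(KOH) used = 0.2010 x 0.01375 = 0.002764 mol, which equals the excess n(HCl).
So n(HCl) consumed by the sample = 0.01486 - 0.002764 = 0.01209 mol.
n(NaHCO3) = 0.01209 / 1 = 0.01209 mol.
mass = 0.01209 mol x 84.01 g/mol = 1.02 g.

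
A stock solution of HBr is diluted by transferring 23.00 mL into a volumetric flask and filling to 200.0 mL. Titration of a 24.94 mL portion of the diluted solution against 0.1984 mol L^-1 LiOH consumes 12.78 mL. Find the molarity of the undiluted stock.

n(LiOH) = 0.1984 x 0.01278 = 0.002536 mol.
n(HBr) in the aliquot = 0.002536 mol.
[diluted HBr] = 0.002536 / 0.02494 = 0.1017 M.
Dilution factor = 200.0/23.00 = 8.696, so [stock] = 0.1017 x 8.696 = 0.884 M.

0.884 M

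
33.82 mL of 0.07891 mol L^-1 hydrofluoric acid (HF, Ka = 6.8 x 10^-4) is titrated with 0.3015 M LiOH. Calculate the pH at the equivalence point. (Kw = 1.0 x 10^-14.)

7.98

n(HF) = 0.07891 x 0.03382 = 0.002669 mol; V(LiOH) at equivalence = 0.002669/0.3015 = 0.008852 L.
At equivalence all the acid is converted to F-; total volume = 0.03382 + 0.008852 = 0.04267 L, so [F-] = 0.002669/0.04267 = 0.06254 M.
Kb = Kw/Ka = 1.0e-14 / 6.8 x 10^-4 = 1.47e-11.
[OH^-] = sqrt(Kb x [F-]) = sqrt(1.47e-11 x 0.06254) = 9.59e-7 M.
pOH = 6.02, so pH = 14.00 - 6.02 = 7.98.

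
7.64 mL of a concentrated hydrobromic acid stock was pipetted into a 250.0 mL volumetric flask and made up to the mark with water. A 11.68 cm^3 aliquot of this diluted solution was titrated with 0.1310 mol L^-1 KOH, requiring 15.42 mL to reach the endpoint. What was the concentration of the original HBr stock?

n(KOH) = 0.1310 x 0.01542 = 0.002020 mol.
n(HBr) in the aliquot = 0.002020 mol.
[diluted HBr] = 0.002020 / 0.01168 = 0.1729 M.
Dilution factor = 250.0/7.640 = 32.72, so [stock] = 0.1729 x 32.72 = 5.66 M.

5.66 M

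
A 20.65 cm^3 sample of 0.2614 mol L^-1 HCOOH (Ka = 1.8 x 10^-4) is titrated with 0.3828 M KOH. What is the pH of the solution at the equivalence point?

n(HCOOH) = 0.2614 x 0.02065 = 0.005398 mol; V(KOH) at equivalence = 0.005398/0.3828 = 0.01410 L.
At equivalence all the acid is converted to HCOO-; total volume = 0.02065 + 0.01410 = 0.03475 L, so [HCOO-] = 0.005398/0.03475 = 0.1553 M.
Kb = Kw/Ka = 1.0e-14 / 1.8 x 10^-4 = 5.56e-11.
[OH^-] = sqrt(Kb x [HCOO-]) = sqrt(5.56e-11 x 0.1553) = 2.94e-6 M.
pOH = 5.53, so pH = 14.00 - 5.53 = 8.47.

8.47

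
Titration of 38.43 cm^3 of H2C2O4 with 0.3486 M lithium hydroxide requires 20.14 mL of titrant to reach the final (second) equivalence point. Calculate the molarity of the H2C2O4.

0.0913 M

n(LiOH) = 0.3486 x 0.02014 = 0.007021 mol.
At the final (second) equivalence point, 2 mol OH^- react per mol H2C2O4, so n(H2C2O4) = 0.007021 / 2 = 0.003510 mol.
[H2C2O4] = 0.003510 / 0.03843 L = 0.0913 M.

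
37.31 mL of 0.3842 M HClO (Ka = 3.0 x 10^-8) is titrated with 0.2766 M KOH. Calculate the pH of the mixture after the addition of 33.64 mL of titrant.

Initial n(HClO) = 0.3842 x 0.03731 = 0.01433 mol.
n(KOH) added = 0.2766 x 0.03364 = 0.009305 mol, converting that many moles of HClO to ClO-.
Remaining n(HClO) = 0.005030 mol; n(ClO-) = 0.009305 mol.
By Henderson-Hasselbalch, pH = pKa + log([A^-]/[HA]) = 7.52 + log(0.009305/0.005030) = 7.52 + (+0.27) = 7.79.

7.79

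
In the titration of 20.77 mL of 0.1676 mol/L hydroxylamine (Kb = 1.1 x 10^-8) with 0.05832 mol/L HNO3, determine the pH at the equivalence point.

n(NH2OH) = 0.1676 x 0.02077 = 0.003481 mol; V(HNO3) at equivalence = 0.003481/0.05832 = 0.05969 L.
At equivalence the base is fully converted to NH3OH+; total volume = 0.08046 L, so [NH3OH+] = 0.003481/0.08046 = 0.04327 M.
Ka(NH3OH+) = Kw/Kb = 1.0e-14 / 1.1 x 10^-8 = 9.09e-7.
[H^+] = sqrt(Ka x [NH3OH+]) = sqrt(9.09e-7 x 0.04327) = 0.000198 M.
pH = -log(0.000198) = 3.70.

3.70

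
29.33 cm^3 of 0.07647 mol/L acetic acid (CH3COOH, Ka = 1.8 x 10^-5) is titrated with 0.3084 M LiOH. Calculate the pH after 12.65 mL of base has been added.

12.60

n(acid) = 0.07647 x 0.02933 = 0.002243 mol; n(LiOH) added = 0.3084 x 0.01265 = 0.003901 mol.
Base is in excess by 0.003901 - 0.002243 = 0.001658 mol in a total volume of 0.04198 L.
[OH^-] = 0.001658/0.04198 = 0.03950 M, so pOH = 1.40 and pH = 14.00 - 1.40 = 12.60.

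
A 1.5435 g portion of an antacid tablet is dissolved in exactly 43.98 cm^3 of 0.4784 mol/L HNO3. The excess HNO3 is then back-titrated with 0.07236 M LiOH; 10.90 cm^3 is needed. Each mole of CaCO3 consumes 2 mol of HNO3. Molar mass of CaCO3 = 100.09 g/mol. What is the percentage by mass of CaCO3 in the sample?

Total n(HNO3) added = 0.4784 x 0.04398 = 0.02104 mol.
n(LiOH) used = 0.07236 x 0.01090 = 0.0007887 mol, which equals the excess n(HNO3).
So n(HNO3) consumed by the sample = 0.02104 - 0.0007887 = 0.02025 mol.
n(CaCO3) = 0.02025 / 2 = 0.01013 mol.
mass CaCO3 = 0.01013 x 100.09 = 1.013 g, so %CaCO3 = 1.013/1.5435 x 100 = 65.7%.

65.7%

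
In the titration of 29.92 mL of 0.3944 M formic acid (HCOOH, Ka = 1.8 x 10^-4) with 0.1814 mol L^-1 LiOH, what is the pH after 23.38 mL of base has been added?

3.49

Initial n(HCOOH) = 0.3944 x 0.02992 = 0.01180 mol.
n(LiOH) added = 0.1814 x 0.02338 = 0.004241 mol, converting that many moles of HCOOH to HCOO-.
Remaining n(HCOOH) = 0.007559 mol; n(HCOO-) = 0.004241 mol.
By Henderson-Hasselbalch, pH = pKa + log([A^-]/[HA]) = 3.74 + log(0.004241/0.007559) = 3.74 + (-0.25) = 3.49.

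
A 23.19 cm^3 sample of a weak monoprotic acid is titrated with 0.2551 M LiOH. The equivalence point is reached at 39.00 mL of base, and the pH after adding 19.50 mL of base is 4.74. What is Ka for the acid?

1.8 x 10^-5

19.50 mL is half of the equivalence volume, so this is the half-equivalence point where [HA] = [A^-].
At half-equivalence pH = pKa, so pKa = 4.74.
Ka = 10^(-4.74) = 1.8 x 10^-5.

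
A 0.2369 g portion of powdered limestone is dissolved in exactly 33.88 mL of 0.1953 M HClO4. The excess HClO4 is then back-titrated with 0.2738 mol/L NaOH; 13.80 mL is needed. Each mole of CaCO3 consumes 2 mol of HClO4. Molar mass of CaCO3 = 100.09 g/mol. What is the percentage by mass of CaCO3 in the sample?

Total n(HClO4) added = 0.1953 x 0.03388 = 0.006617 mol.
n(NaOH) used = 0.2738 x 0.01380 = 0.003778 mol, which equals the excess n(HClO4).
So n(HClO4) consumed by the sample = 0.006617 - 0.003778 = 0.002838 mol.
n(CaCO3) = 0.002838 / 2 = 0.001419 mol.
mass CaCO3 = 0.001419 x 100.09 = 0.1420 g, so %CaCO3 = 0.1420/0.2369 x 100 = 60.0%.

60.0%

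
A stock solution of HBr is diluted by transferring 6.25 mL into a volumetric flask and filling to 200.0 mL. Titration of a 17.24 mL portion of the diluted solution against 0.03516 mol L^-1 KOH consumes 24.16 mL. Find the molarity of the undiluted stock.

1.58 M

n(KOH) = 0.03516 x 0.02416 = 0.0008495 mol.
n(HBr) in the aliquot = 0.0008495 mol.
[diluted HBr] = 0.0008495 / 0.01724 = 0.04927 M.
Dilution factor = 200.0/6.250 = 32.00, so [stock] = 0.04927 x 32.00 = 1.58 M.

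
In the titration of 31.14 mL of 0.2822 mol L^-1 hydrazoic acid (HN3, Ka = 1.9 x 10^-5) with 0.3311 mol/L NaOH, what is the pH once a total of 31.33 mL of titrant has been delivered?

12.40

n(acid) = 0.2822 x 0.03114 = 0.008788 mol; n(NaOH) added = 0.3311 x 0.03133 = 0.01037 mol.
Base is in excess by 0.01037 - 0.008788 = 0.001586 mol in a total volume of 0.06247 L.
[OH^-] = 0.001586/0.06247 = 0.02538 M, so pOH = 1.60 and pH = 14.00 - 1.60 = 12.40.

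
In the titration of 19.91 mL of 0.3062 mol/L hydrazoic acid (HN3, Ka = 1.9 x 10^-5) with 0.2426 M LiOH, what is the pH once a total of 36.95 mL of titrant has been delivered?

n(acid) = 0.3062 x 0.01991 = 0.006096 mol; n(LiOH) added = 0.2426 x 0.03695 = 0.008964 mol.
Base is in excess by 0.008964 - 0.006096 = 0.002868 mol in a total volume of 0.05686 L.
[OH^-] = 0.002868/0.05686 = 0.05043 M, so pOH = 1.30 and pH = 14.00 - 1.30 = 12.70.

12.70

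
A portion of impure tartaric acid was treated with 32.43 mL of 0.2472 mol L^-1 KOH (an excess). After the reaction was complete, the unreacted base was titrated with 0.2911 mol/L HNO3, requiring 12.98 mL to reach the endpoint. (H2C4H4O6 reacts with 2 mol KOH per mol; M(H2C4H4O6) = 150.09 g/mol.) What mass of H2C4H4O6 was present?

0.318 g

Total n(KOH) added = 0.2472 x 0.03243 = 0.008017 mol.
n(HNO3) used = 0.2911 x 0.01298 = 0.003778 mol, which equals the excess n(KOH).
So n(KOH) consumed by the sample = 0.008017 - 0.003778 = 0.004238 mol.
n(H2C4H4O6) = 0.004238 / 2 = 0.002119 mol.
mass = 0.002119 mol x 150.09 g/mol = 0.318 g.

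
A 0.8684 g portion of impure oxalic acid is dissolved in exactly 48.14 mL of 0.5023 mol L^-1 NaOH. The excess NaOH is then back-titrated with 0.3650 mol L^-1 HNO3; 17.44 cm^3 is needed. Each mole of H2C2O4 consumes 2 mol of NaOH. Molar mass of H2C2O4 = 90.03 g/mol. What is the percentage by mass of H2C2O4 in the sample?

92.3%

Total n(NaOH) added = 0.5023 x 0.04814 = 0.02418 mol.
n(HNO3) used = 0.3650 x 0.01744 = 0.006366 mol, which equals the excess n(NaOH).
So n(NaOH) consumed by the sample = 0.02418 - 0.006366 = 0.01782 mol.
n(H2C2O4) = 0.01782 / 2 = 0.008908 mol.
mass H2C2O4 = 0.008908 x 90.03 = 0.8019 g, so %H2C2O4 = 0.8019/0.8684 x 100 = 92.3%.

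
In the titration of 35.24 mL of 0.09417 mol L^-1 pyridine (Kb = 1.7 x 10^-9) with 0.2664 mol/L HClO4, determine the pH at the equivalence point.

n(C5H5N) = 0.09417 x 0.03524 = 0.003319 mol; V(HClO4) at equivalence = 0.003319/0.2664 = 0.01246 L.
At equivalence the base is fully converted to C5H5NH+; total volume = 0.04770 L, so [C5H5NH+] = 0.003319/0.04770 = 0.06958 M.
Ka(C5H5NH+) = Kw/Kb = 1.0e-14 / 1.7 x 10^-9 = 5.88e-6.
[H^+] = sqrt(Ka x [C5H5NH+]) = sqrt(5.88e-6 x 0.06958) = 0.000640 M.
pH = -log(0.000640) = 3.19.

3.19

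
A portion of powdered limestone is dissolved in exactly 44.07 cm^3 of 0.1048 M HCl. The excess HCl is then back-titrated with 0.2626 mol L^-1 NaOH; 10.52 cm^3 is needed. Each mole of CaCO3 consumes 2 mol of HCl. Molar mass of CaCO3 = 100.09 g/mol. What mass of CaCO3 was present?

0.0929 g

Total n(HCl) added = 0.1048 x 0.04407 = 0.004619 mol.
n(NaOH) used = 0.2626 x 0.01052 = 0.002763 mol, which equals the excess n(HCl).
So n(HCl) consumed by the sample = 0.004619 - 0.002763 = 0.001856 mol.
n(CaCO3) = 0.001856 / 2 = 0.0009280 mol.
mass = 0.0009280 mol x 100.09 g/mol = 0.0929 g.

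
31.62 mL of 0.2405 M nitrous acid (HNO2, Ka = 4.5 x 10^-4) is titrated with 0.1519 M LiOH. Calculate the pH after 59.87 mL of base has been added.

12.21

n(acid) = 0.2405 x 0.03162 = 0.007605 mol; n(LiOH) added = 0.1519 x 0.05987 = 0.009094 mol.
Base is in excess by 0.009094 - 0.007605 = 0.001490 mol in a total volume of 0.09149 L.
[OH^-] = 0.001490/0.09149 = 0.01628 M, so pOH = 1.79 and pH = 14.00 - 1.79 = 12.21.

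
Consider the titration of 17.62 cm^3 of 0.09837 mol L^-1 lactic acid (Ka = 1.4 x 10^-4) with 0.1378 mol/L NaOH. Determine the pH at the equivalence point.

8.31

n(HC3H5O3) = 0.09837 x 0.01762 = 0.001733 mol; V(NaOH) at equivalence = 0.001733/0.1378 = 0.01258 L.
At equivalence all the acid is converted to C3H5O3-; total volume = 0.01762 + 0.01258 = 0.03020 L, so [C3H5O3-] = 0.001733/0.03020 = 0.05740 M.
Kb = Kw/Ka = 1.0e-14 / 1.4 x 10^-4 = 7.14e-11.
[OH^-] = sqrt(Kb x [C3H5O3-]) = sqrt(7.14e-11 x 0.05740) = 2.02e-6 M.
pOH = 5.69, so pH = 14.00 - 5.69 = 8.31.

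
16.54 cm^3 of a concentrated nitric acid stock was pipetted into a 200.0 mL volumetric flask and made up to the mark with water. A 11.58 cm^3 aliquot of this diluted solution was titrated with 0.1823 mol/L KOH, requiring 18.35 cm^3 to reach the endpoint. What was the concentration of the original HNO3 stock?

3.49 M

n(KOH) = 0.1823 x 0.01835 = 0.003345 mol.
n(HNO3) in the aliquot = 0.003345 mol.
[diluted HNO3] = 0.003345 / 0.01158 = 0.2889 M.
Dilution factor = 200.0/16.54 = 12.09, so [stock] = 0.2889 x 12.09 = 3.49 M.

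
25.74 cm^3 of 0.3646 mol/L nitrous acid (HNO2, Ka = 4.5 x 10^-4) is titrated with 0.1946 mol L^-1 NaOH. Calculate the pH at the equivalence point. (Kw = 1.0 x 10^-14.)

n(HNO2) = 0.3646 x 0.02574 = 0.009385 mol; V(NaOH) at equivalence = 0.009385/0.1946 = 0.04823 L.
At equivalence all the acid is converted to NO2-; total volume = 0.02574 + 0.04823 = 0.07397 L, so [NO2-] = 0.009385/0.07397 = 0.1269 M.
Kb = Kw/Ka = 1.0e-14 / 4.5 x 10^-4 = 2.22e-11.
[OH^-] = sqrt(Kb x [NO2-]) = sqrt(2.22e-11 x 0.1269) = 1.68e-6 M.
pOH = 5.77, so pH = 14.00 - 5.77 = 8.23.

8.23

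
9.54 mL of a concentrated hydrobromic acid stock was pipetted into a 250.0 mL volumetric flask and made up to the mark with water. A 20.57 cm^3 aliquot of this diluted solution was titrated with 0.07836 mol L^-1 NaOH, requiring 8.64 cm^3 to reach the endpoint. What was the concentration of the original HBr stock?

0.863 M

n(NaOH) = 0.07836 x 0.008640 = 0.0006770 mol.
n(HBr) in the aliquot = 0.0006770 mol.
[diluted HBr] = 0.0006770 / 0.02057 = 0.03291 M.
Dilution factor = 250.0/9.540 = 26.21, so [stock] = 0.03291 x 26.21 = 0.863 M.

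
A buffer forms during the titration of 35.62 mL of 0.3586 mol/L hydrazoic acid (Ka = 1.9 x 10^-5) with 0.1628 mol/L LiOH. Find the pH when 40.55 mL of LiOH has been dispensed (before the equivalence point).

4.75

Initial n(HN3) = 0.3586 x 0.03562 = 0.01277 mol.
n(LiOH) added = 0.1628 x 0.04055 = 0.006602 mol, converting that many moles of HN3 to N3-.
Remaining n(HN3) = 0.006172 mol; n(N3-) = 0.006602 mol.
By Henderson-Hasselbalch, pH = pKa + log([A^-]/[HA]) = 4.72 + log(0.006602/0.006172) = 4.72 + (+0.03) = 4.75.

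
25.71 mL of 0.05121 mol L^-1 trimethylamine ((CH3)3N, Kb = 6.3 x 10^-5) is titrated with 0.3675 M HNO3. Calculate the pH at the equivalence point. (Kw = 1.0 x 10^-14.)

5.57

n((CH3)3N) = 0.05121 x 0.02571 = 0.001317 mol; V(HNO3) at equivalence = 0.001317/0.3675 = 0.003583 L.
At equivalence the base is fully converted to (CH3)3NH+; total volume = 0.02929 L, so [(CH3)3NH+] = 0.001317/0.02929 = 0.04495 M.
Ka((CH3)3NH+) = Kw/Kb = 1.0e-14 / 6.3 x 10^-5 = 1.59e-10.
[H^+] = sqrt(Ka x [(CH3)3NH+]) = sqrt(1.59e-10 x 0.04495) = 2.67e-6 M.
pH = -log(2.67e-6) = 5.57.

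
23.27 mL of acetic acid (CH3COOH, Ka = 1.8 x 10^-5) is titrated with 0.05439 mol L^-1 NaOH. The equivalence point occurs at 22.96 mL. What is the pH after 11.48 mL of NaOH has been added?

11.48 mL is exactly half the equivalence volume (22.96/2), i.e. the half-equivalence point.
There, n(HA) = n(A^-), so pH = pKa = -log(1.8 x 10^-5) = 4.74.

4.74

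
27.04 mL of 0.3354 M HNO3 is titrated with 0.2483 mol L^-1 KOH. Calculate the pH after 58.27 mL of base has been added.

n(acid) = 0.3354 x 0.02704 = 0.009069 mol; n(KOH) added = 0.2483 x 0.05827 = 0.01447 mol.
Base is in excess by 0.01447 - 0.009069 = 0.005399 mol in a total volume of 0.08531 L.
[OH^-] = 0.005399/0.08531 = 0.06329 M, so pOH = 1.20 and pH = 14.00 - 1.20 = 12.80.

12.80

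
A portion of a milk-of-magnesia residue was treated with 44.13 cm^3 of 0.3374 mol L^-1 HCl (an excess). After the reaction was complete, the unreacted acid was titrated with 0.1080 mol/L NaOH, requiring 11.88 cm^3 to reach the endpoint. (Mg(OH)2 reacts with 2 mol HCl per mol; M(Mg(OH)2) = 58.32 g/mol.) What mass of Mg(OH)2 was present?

0.397 g

Total n(HCl) added = 0.3374 x 0.04413 = 0.01489 mol.
n(NaOH) used = 0.1080 x 0.01188 = 0.001283 mol, which equals the excess n(HCl).
So n(HCl) consumed by the sample = 0.01489 - 0.001283 = 0.01361 mol.
n(Mg(OH)2) = 0.01361 / 2 = 0.006803 mol.
mass = 0.006803 mol x 58.32 g/mol = 0.397 g.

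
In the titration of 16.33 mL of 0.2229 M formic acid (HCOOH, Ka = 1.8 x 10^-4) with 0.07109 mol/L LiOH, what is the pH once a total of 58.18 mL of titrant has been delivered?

11.82

n(acid) = 0.2229 x 0.01633 = 0.003640 mol; n(LiOH) added = 0.07109 x 0.05818 = 0.004136 mol.
Base is in excess by 0.004136 - 0.003640 = 0.0004961 mol in a total volume of 0.07451 L.
[OH^-] = 0.0004961/0.07451 = 0.006658 M, so pOH = 2.18 and pH = 14.00 - 2.18 = 11.82.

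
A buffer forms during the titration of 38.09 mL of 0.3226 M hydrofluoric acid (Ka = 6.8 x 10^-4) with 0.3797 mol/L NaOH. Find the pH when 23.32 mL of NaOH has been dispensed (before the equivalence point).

3.58

Initial n(HF) = 0.3226 x 0.03809 = 0.01229 mol.
n(NaOH) added = 0.3797 x 0.02332 = 0.008855 mol, converting that many moles of HF to F-.
Remaining n(HF) = 0.003433 mol; n(F-) = 0.008855 mol.
By Henderson-Hasselbalch, pH = pKa + log([A^-]/[HA]) = 3.17 + log(0.008855/0.003433) = 3.17 + (+0.41) = 3.58.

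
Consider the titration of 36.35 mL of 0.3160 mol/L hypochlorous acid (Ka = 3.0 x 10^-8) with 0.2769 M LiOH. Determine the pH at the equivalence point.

10.35

n(HClO) = 0.3160 x 0.03635 = 0.01149 mol; V(LiOH) at equivalence = 0.01149/0.2769 = 0.04148 L.
At equivalence all the acid is converted to ClO-; total volume = 0.03635 + 0.04148 = 0.07783 L, so [ClO-] = 0.01149/0.07783 = 0.1476 M.
Kb = Kw/Ka = 1.0e-14 / 3.0 x 10^-8 = 3.33e-7.
[OH^-] = sqrt(Kb x [ClO-]) = sqrt(3.33e-7 x 0.1476) = 0.000222 M.
pOH = 3.65, so pH = 14.00 - 3.65 = 10.35.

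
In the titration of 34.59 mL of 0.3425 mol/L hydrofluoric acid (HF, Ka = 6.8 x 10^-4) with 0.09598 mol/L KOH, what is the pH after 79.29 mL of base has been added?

3.42

Initial n(HF) = 0.3425 x 0.03459 = 0.01185 mol.
n(KOH) added = 0.09598 x 0.07929 = 0.007610 mol, converting that many moles of HF to F-.
Remaining n(HF) = 0.004237 mol; n(F-) = 0.007610 mol.
By Henderson-Hasselbalch, pH = pKa + log([A^-]/[HA]) = 3.17 + log(0.007610/0.004237) = 3.17 + (+0.25) = 3.42.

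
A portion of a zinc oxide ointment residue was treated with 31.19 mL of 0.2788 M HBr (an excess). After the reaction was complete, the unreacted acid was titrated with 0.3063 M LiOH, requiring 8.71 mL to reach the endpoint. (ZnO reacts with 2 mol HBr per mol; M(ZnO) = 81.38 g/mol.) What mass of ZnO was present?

Total n(HBr) added = 0.2788 x 0.03119 = 0.008696 mol.
n(LiOH) used = 0.3063 x 0.008710 = 0.002668 mol, which equals the excess n(HBr).
So n(HBr) consumed by the sample = 0.008696 - 0.002668 = 0.006028 mol.
n(ZnO) = 0.006028 / 2 = 0.003014 mol.
mass = 0.003014 mol x 81.38 g/mol = 0.245 g.

0.245 g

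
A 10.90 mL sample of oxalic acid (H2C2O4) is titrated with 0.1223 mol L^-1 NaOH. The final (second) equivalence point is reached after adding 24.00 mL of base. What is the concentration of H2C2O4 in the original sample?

0.135 M

n(NaOH) = 0.1223 x 0.02400 = 0.002935 mol.
At the final (second) equivalence point, 2 mol OH^- react per mol H2C2O4, so n(H2C2O4) = 0.002935 / 2 = 0.001468 mol.
[H2C2O4] = 0.001468 / 0.01090 L = 0.135 M.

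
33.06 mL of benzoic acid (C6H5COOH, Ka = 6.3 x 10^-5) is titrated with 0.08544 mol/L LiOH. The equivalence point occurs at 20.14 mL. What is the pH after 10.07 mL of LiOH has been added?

4.20

10.07 mL is exactly half the equivalence volume (20.14/2), i.e. the half-equivalence point.
There, n(HA) = n(A^-), so pH = pKa = -log(6.3 x 10^-5) = 4.20.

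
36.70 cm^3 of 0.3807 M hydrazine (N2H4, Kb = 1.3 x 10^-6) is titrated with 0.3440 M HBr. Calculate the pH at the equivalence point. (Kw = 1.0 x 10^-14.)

4.43

n(N2H4) = 0.3807 x 0.03670 = 0.01397 mol; V(HBr) at equivalence = 0.01397/0.3440 = 0.04062 L.
At equivalence the base is fully converted to N2H5+; total volume = 0.07732 L, so [N2H5+] = 0.01397/0.07732 = 0.1807 M.
Ka(N2H5+) = Kw/Kb = 1.0e-14 / 1.3 x 10^-6 = 7.69e-9.
[H^+] = sqrt(Ka x [N2H5+]) = sqrt(7.69e-9 x 0.1807) = 3.73e-5 M.
pH = -log(3.73e-5) = 4.43.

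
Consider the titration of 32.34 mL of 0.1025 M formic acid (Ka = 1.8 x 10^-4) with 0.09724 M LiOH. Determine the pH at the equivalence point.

8.22

n(HCOOH) = 0.1025 x 0.03234 = 0.003315 mol; V(LiOH) at equivalence = 0.003315/0.09724 = 0.03409 L.
At equivalence all the acid is converted to HCOO-; total volume = 0.03234 + 0.03409 = 0.06643 L, so [HCOO-] = 0.003315/0.06643 = 0.04990 M.
Kb = Kw/Ka = 1.0e-14 / 1.8 x 10^-4 = 5.56e-11.
[OH^-] = sqrt(Kb x [HCOO-]) = sqrt(5.56e-11 x 0.04990) = 1.67e-6 M.
pOH = 5.78, so pH = 14.00 - 5.78 = 8.22.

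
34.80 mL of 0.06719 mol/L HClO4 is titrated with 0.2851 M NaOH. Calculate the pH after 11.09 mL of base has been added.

n(acid) = 0.06719 x 0.03480 = 0.002338 mol; n(NaOH) added = 0.2851 x 0.01109 = 0.003162 mol.
Base is in excess by 0.003162 - 0.002338 = 0.0008235 mol in a total volume of 0.04589 L.
[OH^-] = 0.0008235/0.04589 = 0.01795 M, so pOH = 1.75 and pH = 14.00 - 1.75 = 12.25.

12.25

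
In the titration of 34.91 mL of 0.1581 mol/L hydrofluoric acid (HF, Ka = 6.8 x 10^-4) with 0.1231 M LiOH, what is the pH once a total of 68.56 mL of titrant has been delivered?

n(acid) = 0.1581 x 0.03491 = 0.005519 mol; n(LiOH) added = 0.1231 x 0.06856 = 0.008440 mol.
Base is in excess by 0.008440 - 0.005519 = 0.002920 mol in a total volume of 0.1035 L.
[OH^-] = 0.002920/0.1035 = 0.02823 M, so pOH = 1.55 and pH = 14.00 - 1.55 = 12.45.

12.45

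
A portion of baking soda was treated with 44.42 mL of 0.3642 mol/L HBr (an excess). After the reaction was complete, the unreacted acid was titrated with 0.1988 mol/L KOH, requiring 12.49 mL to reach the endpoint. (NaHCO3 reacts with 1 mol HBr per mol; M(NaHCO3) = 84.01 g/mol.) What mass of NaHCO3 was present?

1.15 g

Total n(HBr) added = 0.3642 x 0.04442 = 0.01618 mol.
n(KOH) used = 0.1988 x 0.01249 = 0.002483 mol, which equals the excess n(HBr).
So n(HBr) consumed by the sample = 0.01618 - 0.002483 = 0.01369 mol.
n(NaHCO3) = 0.01369 / 1 = 0.01369 mol.
mass = 0.01369 mol x 84.01 g/mol = 1.15 g.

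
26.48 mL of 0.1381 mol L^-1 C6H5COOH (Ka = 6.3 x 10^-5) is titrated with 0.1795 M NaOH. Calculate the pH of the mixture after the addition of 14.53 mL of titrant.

4.60

Initial n(C6H5COOH) = 0.1381 x 0.02648 = 0.003657 mol.
n(NaOH) added = 0.1795 x 0.01453 = 0.002608 mol, converting that many moles of C6H5COOH to C6H5COO-.
Remaining n(C6H5COOH) = 0.001049 mol; n(C6H5COO-) = 0.002608 mol.
By Henderson-Hasselbalch, pH = pKa + log([A^-]/[HA]) = 4.20 + log(0.002608/0.001049) = 4.20 + (+0.40) = 4.60.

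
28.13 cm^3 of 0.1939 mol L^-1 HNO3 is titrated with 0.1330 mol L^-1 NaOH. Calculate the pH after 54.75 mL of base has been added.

n(acid) = 0.1939 x 0.02813 = 0.005454 mol; n(NaOH) added = 0.1330 x 0.05475 = 0.007282 mol.
Base is in excess by 0.007282 - 0.005454 = 0.001827 mol in a total volume of 0.08288 L.
[OH^-] = 0.001827/0.08288 = 0.02205 M, so pOH = 1.66 and pH = 14.00 - 1.66 = 12.34.

12.34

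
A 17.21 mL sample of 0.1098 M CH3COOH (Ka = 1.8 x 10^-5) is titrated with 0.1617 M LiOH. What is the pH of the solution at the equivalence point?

8.78

n(CH3COOH) = 0.1098 x 0.01721 = 0.001890 mol; V(LiOH) at equivalence = 0.001890/0.1617 = 0.01169 L.
At equivalence all the acid is converted to CH3COO-; total volume = 0.01721 + 0.01169 = 0.02890 L, so [CH3COO-] = 0.001890/0.02890 = 0.06539 M.
Kb = Kw/Ka = 1.0e-14 / 1.8 x 10^-5 = 5.56e-10.
[OH^-] = sqrt(Kb x [CH3COO-]) = sqrt(5.56e-10 x 0.06539) = 6.03e-6 M.
pOH = 5.22, so pH = 14.00 - 5.22 = 8.78.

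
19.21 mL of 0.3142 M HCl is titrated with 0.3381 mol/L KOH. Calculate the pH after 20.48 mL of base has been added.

n(acid) = 0.3142 x 0.01921 = 0.006036 mol; n(KOH) added = 0.3381 x 0.02048 = 0.006924 mol.
Base is in excess by 0.006924 - 0.006036 = 0.0008885 mol in a total volume of 0.03969 L.
[OH^-] = 0.0008885/0.03969 = 0.02239 M, so pOH = 1.65 and pH = 14.00 - 1.65 = 12.35.

12.35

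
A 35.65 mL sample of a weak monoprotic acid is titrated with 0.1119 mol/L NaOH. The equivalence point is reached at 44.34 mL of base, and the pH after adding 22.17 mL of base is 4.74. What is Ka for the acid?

22.17 mL is half of the equivalence volume, so this is the half-equivalence point where [HA] = [A^-].
At half-equivalence pH = pKa, so pKa = 4.74.
Ka = 10^(-4.74) = 1.8 x 10^-5.

1.8 x 10^-5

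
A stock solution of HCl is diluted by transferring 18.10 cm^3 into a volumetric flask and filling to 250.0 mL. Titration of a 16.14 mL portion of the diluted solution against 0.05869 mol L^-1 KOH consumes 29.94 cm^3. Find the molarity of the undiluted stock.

n(KOH) = 0.05869 x 0.02994 = 0.001757 mol.
n(HCl) in the aliquot = 0.001757 mol.
[diluted HCl] = 0.001757 / 0.01614 = 0.1089 M.
Dilution factor = 250.0/18.10 = 13.81, so [stock] = 0.1089 x 13.81 = 1.50 M.

1.50 M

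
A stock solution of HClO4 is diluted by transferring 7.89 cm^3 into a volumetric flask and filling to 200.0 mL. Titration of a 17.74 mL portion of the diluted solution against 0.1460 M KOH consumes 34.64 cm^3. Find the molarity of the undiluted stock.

7.23 M

n(KOH) = 0.1460 x 0.03464 = 0.005057 mol.
n(HClO4) in the aliquot = 0.005057 mol.
[diluted HClO4] = 0.005057 / 0.01774 = 0.2851 M.
Dilution factor = 200.0/7.890 = 25.35, so [stock] = 0.2851 x 25.35 = 7.23 M.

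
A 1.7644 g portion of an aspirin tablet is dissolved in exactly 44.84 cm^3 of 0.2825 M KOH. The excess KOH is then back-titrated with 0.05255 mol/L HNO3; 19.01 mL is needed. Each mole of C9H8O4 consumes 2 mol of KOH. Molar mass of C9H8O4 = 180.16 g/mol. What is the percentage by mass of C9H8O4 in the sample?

59.6%

Total n(KOH) added = 0.2825 x 0.04484 = 0.01267 mol.
n(HNO3) used = 0.05255 x 0.01901 = 0.0009990 mol, which equals the excess n(KOH).
So n(KOH) consumed by the sample = 0.01267 - 0.0009990 = 0.01167 mol.
n(C9H8O4) = 0.01167 / 2 = 0.005834 mol.
mass C9H8O4 = 0.005834 x 180.16 = 1.051 g, so %C9H8O4 = 1.051/1.7644 x 100 = 59.6%.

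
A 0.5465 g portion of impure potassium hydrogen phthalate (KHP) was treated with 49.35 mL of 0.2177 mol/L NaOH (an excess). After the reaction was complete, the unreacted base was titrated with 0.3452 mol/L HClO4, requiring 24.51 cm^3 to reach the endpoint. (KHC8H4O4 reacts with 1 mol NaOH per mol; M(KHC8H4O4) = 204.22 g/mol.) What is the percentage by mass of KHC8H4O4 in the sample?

Total n(NaOH) added = 0.2177 x 0.04935 = 0.01074 mol.
n(HClO4) used = 0.3452 x 0.02451 = 0.008461 mol, which equals the excess n(NaOH).
So n(NaOH) consumed by the sample = 0.01074 - 0.008461 = 0.002283 mol.
n(KHC8H4O4) = 0.002283 / 1 = 0.002283 mol.
mass KHC8H4O4 = 0.002283 x 204.22 = 0.4662 g, so %KHC8H4O4 = 0.4662/0.5465 x 100 = 85.3%.

85.3%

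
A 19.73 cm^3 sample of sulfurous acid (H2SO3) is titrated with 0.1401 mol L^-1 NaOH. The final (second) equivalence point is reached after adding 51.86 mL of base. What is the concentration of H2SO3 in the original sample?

0.184 M

n(NaOH) = 0.1401 x 0.05186 = 0.007266 mol.
At the final (second) equivalence point, 2 mol OH^- react per mol H2SO3, so n(H2SO3) = 0.007266 / 2 = 0.003633 mol.
[H2SO3] = 0.003633 / 0.01973 L = 0.184 M.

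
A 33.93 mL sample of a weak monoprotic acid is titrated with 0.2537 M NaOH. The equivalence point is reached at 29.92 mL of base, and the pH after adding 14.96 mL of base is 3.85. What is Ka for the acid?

1.4 x 10^-4

14.96 mL is half of the equivalence volume, so this is the half-equivalence point where [HA] = [A^-].
At half-equivalence pH = pKa, so pKa = 3.85.
Ka = 10^(-3.85) = 1.4 x 10^-4.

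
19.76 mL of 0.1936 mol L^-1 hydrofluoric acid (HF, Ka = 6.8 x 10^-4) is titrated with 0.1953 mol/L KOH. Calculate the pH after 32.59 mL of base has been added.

12.69

n(acid) = 0.1936 x 0.01976 = 0.003826 mol; n(KOH) added = 0.1953 x 0.03259 = 0.006365 mol.
Base is in excess by 0.006365 - 0.003826 = 0.002539 mol in a total volume of 0.05235 L.
[OH^-] = 0.002539/0.05235 = 0.04851 M, so pOH = 1.31 and pH = 14.00 - 1.31 = 12.69.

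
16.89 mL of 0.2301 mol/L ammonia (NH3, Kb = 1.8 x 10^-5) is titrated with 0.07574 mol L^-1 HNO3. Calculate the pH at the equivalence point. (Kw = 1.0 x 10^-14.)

5.25

n(NH3) = 0.2301 x 0.01689 = 0.003886 mol; V(HNO3) at equivalence = 0.003886/0.07574 = 0.05131 L.
At equivalence the base is fully converted to NH4+; total volume = 0.06820 L, so [NH4+] = 0.003886/0.06820 = 0.05698 M.
Ka(NH4+) = Kw/Kb = 1.0e-14 / 1.8 x 10^-5 = 5.56e-10.
[H^+] = sqrt(Ka x [NH4+]) = sqrt(5.56e-10 x 0.05698) = 5.63e-6 M.
pH = -log(5.63e-6) = 5.25.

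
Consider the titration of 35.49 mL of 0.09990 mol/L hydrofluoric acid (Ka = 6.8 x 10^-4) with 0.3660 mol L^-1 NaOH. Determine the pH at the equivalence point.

8.03

n(HF) = 0.09990 x 0.03549 = 0.003545 mol; V(NaOH) at equivalence = 0.003545/0.3660 = 0.009687 L.
At equivalence all the acid is converted to F-; total volume = 0.03549 + 0.009687 = 0.04518 L, so [F-] = 0.003545/0.04518 = 0.07848 M.
Kb = Kw/Ka = 1.0e-14 / 6.8 x 10^-4 = 1.47e-11.
[OH^-] = sqrt(Kb x [F-]) = sqrt(1.47e-11 x 0.07848) = 1.07e-6 M.
pOH = 5.97, so pH = 14.00 - 5.97 = 8.03.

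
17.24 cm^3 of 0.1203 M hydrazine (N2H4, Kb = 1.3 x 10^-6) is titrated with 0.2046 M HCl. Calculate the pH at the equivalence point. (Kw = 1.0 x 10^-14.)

4.62

n(N2H4) = 0.1203 x 0.01724 = 0.002074 mol; V(HCl) at equivalence = 0.002074/0.2046 = 0.01014 L.
At equivalence the base is fully converted to N2H5+; total volume = 0.02738 L, so [N2H5+] = 0.002074/0.02738 = 0.07576 M.
Ka(N2H5+) = Kw/Kb = 1.0e-14 / 1.3 x 10^-6 = 7.69e-9.
[H^+] = sqrt(Ka x [N2H5+]) = sqrt(7.69e-9 x 0.07576) = 2.41e-5 M.
pH = -log(2.41e-5) = 4.62.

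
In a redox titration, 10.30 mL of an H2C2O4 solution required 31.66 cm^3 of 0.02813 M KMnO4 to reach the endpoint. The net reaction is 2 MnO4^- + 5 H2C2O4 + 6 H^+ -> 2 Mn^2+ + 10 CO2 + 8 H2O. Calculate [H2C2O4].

0.216 M

n(KMnO4) = 0.02813 x 0.03166 = 0.0008906 mol.
From the balanced equation, 2 mol KMnO4 reacts with 5 mol H2C2O4, so n(H2C2O4) = 0.0008906 x 5/2 = 0.002226 mol.
[H2C2O4] = 0.002226 / 0.01030 L = 0.216 M.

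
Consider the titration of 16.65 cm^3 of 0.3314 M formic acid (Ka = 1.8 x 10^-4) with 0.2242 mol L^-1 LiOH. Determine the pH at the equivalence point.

8.44

n(HCOOH) = 0.3314 x 0.01665 = 0.005518 mol; V(LiOH) at equivalence = 0.005518/0.2242 = 0.02461 L.
At equivalence all the acid is converted to HCOO-; total volume = 0.01665 + 0.02461 = 0.04126 L, so [HCOO-] = 0.005518/0.04126 = 0.1337 M.
Kb = Kw/Ka = 1.0e-14 / 1.8 x 10^-4 = 5.56e-11.
[OH^-] = sqrt(Kb x [HCOO-]) = sqrt(5.56e-11 x 0.1337) = 2.73e-6 M.
pOH = 5.56, so pH = 14.00 - 5.56 = 8.44.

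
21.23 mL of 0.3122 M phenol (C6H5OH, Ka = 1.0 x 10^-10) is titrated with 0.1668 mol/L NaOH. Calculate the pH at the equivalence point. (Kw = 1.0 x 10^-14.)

11.52

n(C6H5OH) = 0.3122 x 0.02123 = 0.006628 mol; V(NaOH) at equivalence = 0.006628/0.1668 = 0.03974 L.
At equivalence all the acid is converted to C6H5O-; total volume = 0.02123 + 0.03974 = 0.06097 L, so [C6H5O-] = 0.006628/0.06097 = 0.1087 M.
Kb = Kw/Ka = 1.0e-14 / 1.0 x 10^-10 = 0.000100.
[OH^-] = sqrt(Kb x [C6H5O-]) = sqrt(0.000100 x 0.1087) = 0.00330 M.
pOH = 2.48, so pH = 14.00 - 2.48 = 11.52.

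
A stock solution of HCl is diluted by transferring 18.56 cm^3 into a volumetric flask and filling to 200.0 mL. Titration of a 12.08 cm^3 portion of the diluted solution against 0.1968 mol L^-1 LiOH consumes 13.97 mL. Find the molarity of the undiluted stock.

2.45 M

n(LiOH) = 0.1968 x 0.01397 = 0.002749 mol.
n(HCl) in the aliquot = 0.002749 mol.
[diluted HCl] = 0.002749 / 0.01208 = 0.2276 M.
Dilution factor = 200.0/18.56 = 10.78, so [stock] = 0.2276 x 10.78 = 2.45 M.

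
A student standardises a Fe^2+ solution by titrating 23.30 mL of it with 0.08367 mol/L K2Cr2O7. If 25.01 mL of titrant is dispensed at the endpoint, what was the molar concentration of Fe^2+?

n(K2Cr2O7) = 0.08367 x 0.02501 = 0.002093 mol.
From the balanced equation, 1 mol K2Cr2O7 reacts with 6 mol Fe^2+, so n(Fe^2+) = 0.002093 x 6/1 = 0.01256 mol.
[Fe^2+] = 0.01256 / 0.02330 L = 0.539 M.

0.539 M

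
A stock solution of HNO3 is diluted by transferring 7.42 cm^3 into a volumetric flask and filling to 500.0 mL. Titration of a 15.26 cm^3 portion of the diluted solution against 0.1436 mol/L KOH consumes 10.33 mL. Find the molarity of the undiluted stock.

6.55 M

n(KOH) = 0.1436 x 0.01033 = 0.001483 mol.
n(HNO3) in the aliquot = 0.001483 mol.
[diluted HNO3] = 0.001483 / 0.01526 = 0.09721 M.
Dilution factor = 500.0/7.420 = 67.39, so [stock] = 0.09721 x 67.39 = 6.55 M.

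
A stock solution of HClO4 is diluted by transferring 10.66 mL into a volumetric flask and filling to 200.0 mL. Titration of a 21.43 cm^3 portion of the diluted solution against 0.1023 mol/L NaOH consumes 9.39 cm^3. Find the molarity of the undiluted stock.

0.841 M

n(NaOH) = 0.1023 x 0.009390 = 0.0009606 mol.
n(HClO4) in the aliquot = 0.0009606 mol.
[diluted HClO4] = 0.0009606 / 0.02143 = 0.04482 M.
Dilution factor = 200.0/10.66 = 18.76, so [stock] = 0.04482 x 18.76 = 0.841 M.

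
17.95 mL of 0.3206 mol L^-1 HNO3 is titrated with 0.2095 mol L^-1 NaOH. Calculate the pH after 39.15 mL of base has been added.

12.63

n(acid) = 0.3206 x 0.01795 = 0.005755 mol; n(NaOH) added = 0.2095 x 0.03915 = 0.008202 mol.
Base is in excess by 0.008202 - 0.005755 = 0.002447 mol in a total volume of 0.05710 L.
[OH^-] = 0.002447/0.05710 = 0.04286 M, so pOH = 1.37 and pH = 14.00 - 1.37 = 12.63.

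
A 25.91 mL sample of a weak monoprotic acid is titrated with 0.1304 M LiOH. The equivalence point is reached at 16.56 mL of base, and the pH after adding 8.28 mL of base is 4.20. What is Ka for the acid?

6.3 x 10^-5

8.28 mL is half of the equivalence volume, so this is the half-equivalence point where [HA] = [A^-].
At half-equivalence pH = pKa, so pKa = 4.20.
Ka = 10^(-4.20) = 6.3 x 10^-5.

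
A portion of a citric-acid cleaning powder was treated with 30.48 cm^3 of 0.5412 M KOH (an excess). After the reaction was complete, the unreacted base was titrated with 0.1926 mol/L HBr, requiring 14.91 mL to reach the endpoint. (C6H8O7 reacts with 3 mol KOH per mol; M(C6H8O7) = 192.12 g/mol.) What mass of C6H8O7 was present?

Total n(KOH) added = 0.5412 x 0.03048 = 0.01650 mol.
n(HBr) used = 0.1926 x 0.01491 = 0.002872 mol, which equals the excess n(KOH).
So n(KOH) consumed by the sample = 0.01650 - 0.002872 = 0.01362 mol.
n(C6H8O7) = 0.01362 / 3 = 0.004541 mol.
mass = 0.004541 mol x 192.12 g/mol = 0.872 g.

0.872 g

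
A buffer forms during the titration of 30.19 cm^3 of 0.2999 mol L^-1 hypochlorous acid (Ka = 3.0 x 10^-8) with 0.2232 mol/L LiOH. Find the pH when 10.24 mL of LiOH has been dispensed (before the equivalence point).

7.05

Initial n(HClO) = 0.2999 x 0.03019 = 0.009054 mol.
n(LiOH) added = 0.2232 x 0.01024 = 0.002286 mol, converting that many moles of HClO to ClO-.
Remaining n(HClO) = 0.006768 mol; n(ClO-) = 0.002286 mol.
By Henderson-Hasselbalch, pH = pKa + log([A^-]/[HA]) = 7.52 + log(0.002286/0.006768) = 7.52 + (-0.47) = 7.05.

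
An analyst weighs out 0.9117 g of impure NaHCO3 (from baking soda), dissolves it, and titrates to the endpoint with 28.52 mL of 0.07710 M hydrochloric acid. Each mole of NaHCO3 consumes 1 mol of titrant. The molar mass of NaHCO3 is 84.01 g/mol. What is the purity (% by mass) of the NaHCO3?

20.3%

n(HCl) = 0.07710 x 0.02852 = 0.002199 mol.
n(NaHCO3) = 0.002199 / 1 = 0.002199 mol.
mass of NaHCO3 = 0.002199 x 84.01 = 0.1847 g.
% purity = 0.1847 / 0.9117 x 100 = 20.3%.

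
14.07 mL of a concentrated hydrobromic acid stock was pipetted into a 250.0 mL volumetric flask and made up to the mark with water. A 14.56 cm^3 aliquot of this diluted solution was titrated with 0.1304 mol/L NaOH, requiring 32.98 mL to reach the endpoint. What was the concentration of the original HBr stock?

5.25 M

n(NaOH) = 0.1304 x 0.03298 = 0.004301 mol.
n(HBr) in the aliquot = 0.004301 mol.
[diluted HBr] = 0.004301 / 0.01456 = 0.2954 M.
Dilution factor = 250.0/14.07 = 17.77, so [stock] = 0.2954 x 17.77 = 5.25 M.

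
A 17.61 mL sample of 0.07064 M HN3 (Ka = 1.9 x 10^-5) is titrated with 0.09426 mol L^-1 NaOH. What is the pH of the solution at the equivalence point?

8.66

n(HN3) = 0.07064 x 0.01761 = 0.001244 mol; V(NaOH) at equivalence = 0.001244/0.09426 = 0.01320 L.
At equivalence all the acid is converted to N3-; total volume = 0.01761 + 0.01320 = 0.03081 L, so [N3-] = 0.001244/0.03081 = 0.04038 M.
Kb = Kw/Ka = 1.0e-14 / 1.9 x 10^-5 = 5.26e-10.
[OH^-] = sqrt(Kb x [N3-]) = sqrt(5.26e-10 x 0.04038) = 4.61e-6 M.
pOH = 5.34, so pH = 14.00 - 5.34 = 8.66.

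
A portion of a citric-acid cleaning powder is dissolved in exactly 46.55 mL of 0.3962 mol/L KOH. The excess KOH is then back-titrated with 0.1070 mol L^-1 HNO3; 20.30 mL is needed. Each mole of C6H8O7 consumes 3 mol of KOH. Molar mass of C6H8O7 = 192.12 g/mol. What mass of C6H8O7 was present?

Total n(KOH) added = 0.3962 x 0.04655 = 0.01844 mol.
n(HNO3) used = 0.1070 x 0.02030 = 0.002172 mol, which equals the excess n(KOH).
So n(KOH) consumed by the sample = 0.01844 - 0.002172 = 0.01627 mol.
n(C6H8O7) = 0.01627 / 3 = 0.005424 mol.
mass = 0.005424 mol x 192.12 g/mol = 1.04 g.

1.04 g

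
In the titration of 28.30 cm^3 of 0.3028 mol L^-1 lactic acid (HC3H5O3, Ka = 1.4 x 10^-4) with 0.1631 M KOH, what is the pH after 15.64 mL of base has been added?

3.48

Initial n(HC3H5O3) = 0.3028 x 0.02830 = 0.008569 mol.
n(KOH) added = 0.1631 x 0.01564 = 0.002551 mol, converting that many moles of HC3H5O3 to C3H5O3-.
Remaining n(HC3H5O3) = 0.006018 mol; n(C3H5O3-) = 0.002551 mol.
By Henderson-Hasselbalch, pH = pKa + log([A^-]/[HA]) = 3.85 + log(0.002551/0.006018) = 3.85 + (-0.37) = 3.48.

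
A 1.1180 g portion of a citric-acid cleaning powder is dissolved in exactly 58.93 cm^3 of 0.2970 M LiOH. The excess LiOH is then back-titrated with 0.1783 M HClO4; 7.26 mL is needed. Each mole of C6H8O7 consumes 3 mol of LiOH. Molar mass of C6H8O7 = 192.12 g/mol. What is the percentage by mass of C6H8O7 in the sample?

92.8%

Total n(LiOH) added = 0.2970 x 0.05893 = 0.01750 mol.
n(HClO4) used = 0.1783 x 0.007260 = 0.001294 mol, which equals the excess n(LiOH).
So n(LiOH) consumed by the sample = 0.01750 - 0.001294 = 0.01621 mol.
n(C6H8O7) = 0.01621 / 3 = 0.005403 mol.
mass C6H8O7 = 0.005403 x 192.12 = 1.038 g, so %C6H8O7 = 1.038/1.1180 x 100 = 92.8%.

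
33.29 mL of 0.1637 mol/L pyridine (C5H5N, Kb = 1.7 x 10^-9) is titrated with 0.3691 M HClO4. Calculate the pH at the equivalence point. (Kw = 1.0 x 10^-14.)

n(C5H5N) = 0.1637 x 0.03329 = 0.005450 mol; V(HClO4) at equivalence = 0.005450/0.3691 = 0.01476 L.
At equivalence the base is fully converted to C5H5NH+; total volume = 0.04805 L, so [C5H5NH+] = 0.005450/0.04805 = 0.1134 M.
Ka(C5H5NH+) = Kw/Kb = 1.0e-14 / 1.7 x 10^-9 = 5.88e-6.
[H^+] = sqrt(Ka x [C5H5NH+]) = sqrt(5.88e-6 x 0.1134) = 0.000817 M.
pH = -log(0.000817) = 3.09.

3.09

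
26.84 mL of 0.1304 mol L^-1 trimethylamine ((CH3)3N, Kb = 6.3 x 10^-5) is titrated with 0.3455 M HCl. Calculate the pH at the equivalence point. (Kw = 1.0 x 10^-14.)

5.41

n((CH3)3N) = 0.1304 x 0.02684 = 0.003500 mol; V(HCl) at equivalence = 0.003500/0.3455 = 0.01013 L.
At equivalence the base is fully converted to (CH3)3NH+; total volume = 0.03697 L, so [(CH3)3NH+] = 0.003500/0.03697 = 0.09467 M.
Ka((CH3)3NH+) = Kw/Kb = 1.0e-14 / 6.3 x 10^-5 = 1.59e-10.
[H^+] = sqrt(Ka x [(CH3)3NH+]) = sqrt(1.59e-10 x 0.09467) = 3.88e-6 M.
pH = -log(3.88e-6) = 5.41.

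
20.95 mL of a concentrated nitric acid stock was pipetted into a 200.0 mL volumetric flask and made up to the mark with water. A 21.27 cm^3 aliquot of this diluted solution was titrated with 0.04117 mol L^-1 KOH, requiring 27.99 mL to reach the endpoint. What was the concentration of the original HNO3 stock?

0.517 M

n(KOH) = 0.04117 x 0.02799 = 0.001152 mol.
n(HNO3) in the aliquot = 0.001152 mol.
[diluted HNO3] = 0.001152 / 0.02127 = 0.05418 M.
Dilution factor = 200.0/20.95 = 9.547, so [stock] = 0.05418 x 9.547 = 0.517 M.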